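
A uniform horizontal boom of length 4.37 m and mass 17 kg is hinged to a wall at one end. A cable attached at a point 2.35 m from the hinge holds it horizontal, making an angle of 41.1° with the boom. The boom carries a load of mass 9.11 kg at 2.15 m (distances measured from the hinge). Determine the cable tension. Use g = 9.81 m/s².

Choose the hinge as the axis so the unknown hinge reaction has zero arm there.
Beam weight: 17 × 9.81 = 166.8 N down at 2.185 m → arm 2.185 m, τ = 166.8 × 2.185 = 364.5 N·m clockwise.
Load: 9.11 × 9.81 = 89.37 N down at 2.15 m → arm 2.15 m, τ = 89.37 × 2.15 = 192.1 N·m clockwise.
Total clockwise load moment = 556.6 N·m.
The cable tension T acts at 2.35 m; only its component perpendicular to the boom, T sinθ, produces torque. sin 41.1° = 0.6574.
Setting net torque to zero: T × 2.35 × 0.6574 = 556.6 → T = 556.6 / 1.545 = 360 N.

T ≈ 360 N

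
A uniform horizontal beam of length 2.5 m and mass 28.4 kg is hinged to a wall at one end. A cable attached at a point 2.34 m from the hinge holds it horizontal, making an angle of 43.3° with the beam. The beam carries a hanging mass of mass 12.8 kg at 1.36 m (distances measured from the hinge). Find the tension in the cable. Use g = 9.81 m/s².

T ≈ 323 N

Take moments about the hinge.
Beam weight: 28.4 × 9.81 = 278.6 N down at 1.25 m → arm 1.25 m, τ = 278.6 × 1.25 = 348.2 N·m clockwise.
Hanging mass: 12.8 × 9.81 = 125.6 N down at 1.36 m → arm 1.36 m, τ = 125.6 × 1.36 = 170.8 N·m clockwise.
Total clockwise load moment = 519 N·m.
The cable tension T acts at 2.34 m; only its component perpendicular to the beam, T sinθ, produces torque. sin 43.3° = 0.6858.
For rotational equilibrium, T × 2.34 × 0.6858 = 519, so T = 519 / 1.605 = 323 N.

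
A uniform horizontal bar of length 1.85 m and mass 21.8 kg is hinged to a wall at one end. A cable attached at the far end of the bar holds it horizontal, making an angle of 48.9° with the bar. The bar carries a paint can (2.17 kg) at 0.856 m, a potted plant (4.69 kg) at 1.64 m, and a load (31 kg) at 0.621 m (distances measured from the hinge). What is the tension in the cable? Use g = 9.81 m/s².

T ≈ 345 N

Sum moments about the hinge (the unknown hinge reaction has zero arm there).
Beam weight: 21.8 × 9.81 = 213.9 N down at 0.925 m → arm 0.925 m, τ = 213.9 × 0.925 = 197.9 N·m clockwise.
Paint can: 2.17 × 9.81 = 21.29 N down at 0.856 m → arm 0.856 m, τ = 21.29 × 0.856 = 18.22 N·m clockwise.
Potted plant: 4.69 × 9.81 = 46.01 N down at 1.64 m → arm 1.64 m, τ = 46.01 × 1.64 = 75.46 N·m clockwise.
Load: 31 × 9.81 = 304.1 N down at 0.621 m → arm 0.621 m, τ = 304.1 × 0.621 = 188.8 N·m clockwise.
Total clockwise load moment = 480.4 N·m.
The cable tension T acts at 1.85 m; only its component perpendicular to the bar, T sinθ, produces torque. sin 48.9° = 0.7536.
For rotational equilibrium, T × 1.85 × 0.7536 = 480.4, so T = 480.4 / 1.394 = 345 N.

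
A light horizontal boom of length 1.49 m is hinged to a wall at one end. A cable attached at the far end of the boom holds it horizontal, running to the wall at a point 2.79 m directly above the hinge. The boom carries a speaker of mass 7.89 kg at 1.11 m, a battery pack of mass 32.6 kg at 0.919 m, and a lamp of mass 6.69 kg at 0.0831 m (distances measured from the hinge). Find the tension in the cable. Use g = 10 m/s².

Taking torques about the hinge:
Speaker: 7.89 × 10 = 78.9 N down at 1.11 m → arm 1.11 m, τ = 78.9 × 1.11 = 87.58 N·m clockwise.
Battery pack: 32.6 × 10 = 326 N down at 0.919 m → arm 0.919 m, τ = 326 × 0.919 = 299.6 N·m clockwise.
Lamp: 6.69 × 10 = 66.9 N down at 0.0831 m → arm 0.0831 m, τ = 66.9 × 0.0831 = 5.559 N·m clockwise.
Total clockwise load moment = 392.7 N·m.
The cable tension T acts at 1.49 m; only its component perpendicular to the boom, T sinθ, produces torque. sinθ = h/√(h²+d²) = 2.79/√(2.79²+1.49²) = 0.8821.
Balancing moments: T × 1.49 × 0.8821 = 392.7, giving T = 392.7 / 1.314 = 299 N.

T ≈ 299 N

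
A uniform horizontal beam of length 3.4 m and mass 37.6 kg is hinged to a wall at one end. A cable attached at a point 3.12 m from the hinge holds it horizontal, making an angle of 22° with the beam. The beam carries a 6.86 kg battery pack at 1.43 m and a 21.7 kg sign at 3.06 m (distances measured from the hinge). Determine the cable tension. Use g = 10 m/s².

T ≈ 1200 N

Take moments about the hinge.
Beam weight: 37.6 × 10 = 376 N down at 1.7 m → arm 1.7 m, τ = 376 × 1.7 = 639.2 N·m clockwise.
Battery pack: 6.86 × 10 = 68.6 N down at 1.43 m → arm 1.43 m, τ = 68.6 × 1.43 = 98.1 N·m clockwise.
Sign: 21.7 × 10 = 217 N down at 3.06 m → arm 3.06 m, τ = 217 × 3.06 = 664 N·m clockwise.
Total clockwise load moment = 1401 N·m.
The cable tension T acts at 3.12 m; only its component perpendicular to the beam, T sinθ, produces torque. sin 22° = 0.3746.
Στ = 0 ⇒ T × 3.12 × 0.3746 = 1401 ⇒ T = 1401 / 1.169 = 1200 N.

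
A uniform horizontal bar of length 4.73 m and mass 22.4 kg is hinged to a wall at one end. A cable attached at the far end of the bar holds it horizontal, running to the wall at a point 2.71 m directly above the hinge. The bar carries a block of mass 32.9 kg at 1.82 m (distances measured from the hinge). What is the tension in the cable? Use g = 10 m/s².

Take moments about the hinge.
Beam weight: 22.4 × 10 = 224 N down at 2.365 m → arm 2.365 m, τ = 224 × 2.365 = 529.8 N·m clockwise.
Block: 32.9 × 10 = 329 N down at 1.82 m → arm 1.82 m, τ = 329 × 1.82 = 598.8 N·m clockwise.
Total clockwise load moment = 1129 N·m.
The cable tension T acts at 4.73 m; only its component perpendicular to the bar, T sinθ, produces torque. sinθ = h/√(h²+d²) = 2.71/√(2.71²+4.73²) = 0.4971.
For rotational equilibrium, T × 4.73 × 0.4971 = 1129, so T = 1129 / 2.351 = 480 N.

T ≈ 480 N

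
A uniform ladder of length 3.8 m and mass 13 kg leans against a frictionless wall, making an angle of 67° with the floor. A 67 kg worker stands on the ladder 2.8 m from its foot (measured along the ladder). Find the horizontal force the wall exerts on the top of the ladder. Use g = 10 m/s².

Choose the foot of the ladder as the axis so the floor normal and friction both act there and drop out.
Ladder weight 13×10 = 130 N acts at 1.9 m along the ladder; its horizontal arm is 1.9·cos67° = 0.7424 m → τ = 96.51 N·m clockwise.
Worker: 67×10 = 670 N at 2.8 m → arm 1.094 m → τ = 733 N·m clockwise.
Wall normal N acts horizontally at the top; its moment arm is the height L sinθ = 3.8·sin67° = 3.498 m, counterclockwise.
Setting net torque to zero: N × 3.498 = 829.5 → N = 237 N.

N_wall ≈ 237 N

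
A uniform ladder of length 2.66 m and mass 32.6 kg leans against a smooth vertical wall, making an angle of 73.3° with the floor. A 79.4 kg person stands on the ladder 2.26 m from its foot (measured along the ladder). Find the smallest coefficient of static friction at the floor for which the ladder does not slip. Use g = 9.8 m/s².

μ_min ≈ 0.224

Take moments about the foot of the ladder.
Ladder weight 32.6×9.8 = 319.5 N acts at 1.33 m along the ladder; its horizontal arm is 1.33·cos73.3° = 0.3822 m → τ = 122.1 N·m clockwise.
Person: 79.4×9.8 = 778.1 N at 2.26 m → arm 0.6494 m → τ = 505.3 N·m clockwise.
Wall normal N acts horizontally at the top; its moment arm is the height L sinθ = 2.66·sin73.3° = 2.548 m, counterclockwise.
For rotational equilibrium, N × 2.548 = 627.4, so N = 246.2 N.
ΣFx = 0 ⇒ f = N_wall = 246.2 N. ΣFy = 0 ⇒ N_floor = 1098 N.
μ_min = f / N_floor = 246.2 / 1098 = 0.224.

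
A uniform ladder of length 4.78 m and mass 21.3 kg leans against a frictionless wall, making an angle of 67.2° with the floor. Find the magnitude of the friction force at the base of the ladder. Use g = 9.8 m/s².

f ≈ 43.9 N

Taking torques about the foot of the ladder:
Ladder weight 21.3×9.8 = 208.7 N acts at 2.39 m along the ladder; its horizontal arm is 2.39·cos67.2° = 0.9262 m → τ = 193.3 N·m clockwise.
Wall normal N acts horizontally at the top; its moment arm is the height L sinθ = 4.78·sin67.2° = 4.407 m, counterclockwise.
For rotational equilibrium, N × 4.407 = 193.3, so N = 43.9 N.
ΣFx = 0: friction at the foot balances the wall's push, so f = N_wall = 43.9 N.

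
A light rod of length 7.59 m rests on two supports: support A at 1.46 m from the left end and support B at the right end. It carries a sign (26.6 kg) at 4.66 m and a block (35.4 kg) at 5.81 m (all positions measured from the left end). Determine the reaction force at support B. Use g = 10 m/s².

R_B ≈ 390 N

Choose support A as the axis so its reaction then has zero moment arm.
Sign: 26.6 × 10 = 266 N down at 4.66 m → arm 3.2 m, τ = 266 × 3.2 = 851.2 N·m clockwise.
Block: 35.4 × 10 = 354 N down at 5.81 m → arm 4.35 m, τ = 354 × 4.35 = 1540 N·m clockwise.
Net load moment about support A = 2391 N·m clockwise.
Reaction R at support B is upward at 7.59 m, arm 6.13 m → moment R × 6.13 counterclockwise.
Balancing moments: R × 6.13 = 2391, giving R = 390 N.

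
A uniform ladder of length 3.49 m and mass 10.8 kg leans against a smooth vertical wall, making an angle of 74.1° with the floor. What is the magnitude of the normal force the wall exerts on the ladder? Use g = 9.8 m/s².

N_wall ≈ 15.1 N

Taking torques about the foot of the ladder:
Ladder weight 10.8×9.8 = 105.8 N acts at 1.745 m along the ladder; its horizontal arm is 1.745·cos74.1° = 0.4781 m → τ = 50.58 N·m clockwise.
Wall normal N acts horizontally at the top; its moment arm is the height L sinθ = 3.49·sin74.1° = 3.356 m, counterclockwise.
Στ = 0 ⇒ N × 3.356 = 50.58 ⇒ N = 15.1 N.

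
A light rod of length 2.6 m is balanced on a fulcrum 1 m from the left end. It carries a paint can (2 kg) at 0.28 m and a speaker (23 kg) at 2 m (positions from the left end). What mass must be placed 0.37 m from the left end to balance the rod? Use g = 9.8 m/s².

About the fulcrum (at 1 m from the left end):
Paint can: 2 × 9.8 = 19.6 N down at 0.28 m → arm 0.72 m, τ = 19.6 × 0.72 = 14.11 N·m counterclockwise.
Speaker: 23 × 9.8 = 225.4 N down at 2 m → arm 1 m, τ = 225.4 × 1 = 225.4 N·m clockwise.
Net moment of known loads = 211.3 N·m clockwise.
An unknown mass m at 0.37 m has arm 0.63 m; its moment is m·g·0.63 counterclockwise.
For rotational equilibrium, m × 9.8 × 0.63 = 211.3, so m = 211.3 / (9.8 × 0.63) = 34.2 kg.

m ≈ 34.2 kg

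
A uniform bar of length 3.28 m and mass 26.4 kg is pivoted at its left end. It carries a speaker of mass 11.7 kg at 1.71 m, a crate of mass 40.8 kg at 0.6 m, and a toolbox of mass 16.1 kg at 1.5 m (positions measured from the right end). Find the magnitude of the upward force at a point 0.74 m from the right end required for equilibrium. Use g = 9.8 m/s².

Choose the left end as the axis so the unknown pivot reaction has zero arm there.
Beam weight: 26.4 × 9.8 = 258.7 N down at 1.64 m → arm 1.64 m, τ = 258.7 × 1.64 = 424.3 N·m clockwise.
Speaker: 11.7 × 9.8 = 114.7 N down at 1.71 m → arm 1.57 m, τ = 114.7 × 1.57 = 180.1 N·m clockwise.
Crate: 40.8 × 9.8 = 399.8 N down at 0.6 m → arm 2.68 m, τ = 399.8 × 2.68 = 1071 N·m clockwise.
Toolbox: 16.1 × 9.8 = 157.8 N down at 1.5 m → arm 1.78 m, τ = 157.8 × 1.78 = 280.9 N·m clockwise.
Net moment of the loads = 1956 N·m clockwise.
The upward force F acts at a point 0.74 m from the right end, arm 2.54 m, giving F × 2.54 counterclockwise.
Setting net torque to zero: F × 2.54 = 1956 → F = 1956 / 2.54 = 770 N.

F ≈ 770 N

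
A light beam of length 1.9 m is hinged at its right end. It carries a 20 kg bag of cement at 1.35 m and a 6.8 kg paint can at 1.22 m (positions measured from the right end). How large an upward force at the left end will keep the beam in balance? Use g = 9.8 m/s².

Take moments about the right end.
Bag of cement: 20 × 9.8 = 196 N down at 1.35 m → arm 1.35 m, τ = 196 × 1.35 = 264.6 N·m counterclockwise.
Paint can: 6.8 × 9.8 = 66.64 N down at 1.22 m → arm 1.22 m, τ = 66.64 × 1.22 = 81.3 N·m counterclockwise.
Net moment of the loads = 345.9 N·m counterclockwise.
The upward force F acts at the left end, arm 1.9 m, giving F × 1.9 clockwise.
Στ = 0 ⇒ F × 1.9 = 345.9 ⇒ F = 345.9 / 1.9 = 182 N.

F ≈ 182 N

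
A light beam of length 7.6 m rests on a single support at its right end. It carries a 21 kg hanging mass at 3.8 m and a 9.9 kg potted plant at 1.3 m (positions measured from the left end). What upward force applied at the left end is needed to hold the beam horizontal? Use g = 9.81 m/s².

F ≈ 184 N

About the right end:
Hanging mass: 21 × 9.81 = 206 N down at 3.8 m → arm 3.8 m, τ = 206 × 3.8 = 782.8 N·m counterclockwise.
Potted plant: 9.9 × 9.81 = 97.12 N down at 1.3 m → arm 6.3 m, τ = 97.12 × 6.3 = 611.9 N·m counterclockwise.
Net moment of the loads = 1395 N·m counterclockwise.
The upward force F acts at the left end, arm 7.6 m, giving F × 7.6 clockwise.
For rotational equilibrium, F × 7.6 = 1395, so F = 1395 / 7.6 = 184 N.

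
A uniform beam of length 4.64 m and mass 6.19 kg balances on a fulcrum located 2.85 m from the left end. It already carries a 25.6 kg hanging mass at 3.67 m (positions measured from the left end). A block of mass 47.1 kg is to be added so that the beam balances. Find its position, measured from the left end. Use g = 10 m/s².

Sum moments about the fulcrum (at 2.85 m from the left end) (the support reaction has zero arm there).
Beam weight: 6.19 × 10 = 61.9 N down at 2.32 m → arm 0.53 m, τ = 61.9 × 0.53 = 32.81 N·m counterclockwise.
Hanging mass: 25.6 × 10 = 256 N down at 3.67 m → arm 0.82 m, τ = 256 × 0.82 = 209.9 N·m clockwise.
Net moment of existing loads = 177.1 N·m clockwise.
The block weighs 47.1 × 10 = 471 N and must supply an equal counterclockwise moment, so its lever arm about the fulcrum is 177.1 / 471 = 0.376 m.
That puts it at 2.85 − 0.376 = 2.47 m from the left end.

x ≈ 2.47 m from the left end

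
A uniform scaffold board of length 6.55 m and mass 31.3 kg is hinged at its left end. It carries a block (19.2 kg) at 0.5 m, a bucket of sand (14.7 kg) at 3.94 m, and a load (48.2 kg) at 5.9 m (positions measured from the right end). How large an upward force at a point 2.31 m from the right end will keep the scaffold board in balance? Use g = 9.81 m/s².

F ≈ 667 N

Choose the left end as the axis so the unknown pivot reaction has zero arm there.
Beam weight: 31.3 × 9.81 = 307.1 N down at 3.275 m → arm 3.275 m, τ = 307.1 × 3.275 = 1006 N·m clockwise.
Block: 19.2 × 9.81 = 188.4 N down at 0.5 m → arm 6.05 m, τ = 188.4 × 6.05 = 1140 N·m clockwise.
Bucket of sand: 14.7 × 9.81 = 144.2 N down at 3.94 m → arm 2.61 m, τ = 144.2 × 2.61 = 376.4 N·m clockwise.
Load: 48.2 × 9.81 = 472.8 N down at 5.9 m → arm 0.65 m, τ = 472.8 × 0.65 = 307.3 N·m clockwise.
Net moment of the loads = 2830 N·m clockwise.
The upward force F acts at a point 2.31 m from the right end, arm 4.24 m, giving F × 4.24 counterclockwise.
Balancing moments: F × 4.24 = 2830, giving F = 2830 / 4.24 = 667 N.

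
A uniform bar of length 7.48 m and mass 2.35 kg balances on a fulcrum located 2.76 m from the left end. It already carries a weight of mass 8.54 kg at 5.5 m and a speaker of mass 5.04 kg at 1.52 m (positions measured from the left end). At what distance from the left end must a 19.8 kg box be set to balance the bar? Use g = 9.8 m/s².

Take moments about the fulcrum (at 2.76 m from the left end).
Beam weight: 2.35 × 9.8 = 23.03 N down at 3.74 m → arm 0.98 m, τ = 23.03 × 0.98 = 22.57 N·m clockwise.
Weight: 8.54 × 9.8 = 83.69 N down at 5.5 m → arm 2.74 m, τ = 83.69 × 2.74 = 229.3 N·m clockwise.
Speaker: 5.04 × 9.8 = 49.39 N down at 1.52 m → arm 1.24 m, τ = 49.39 × 1.24 = 61.24 N·m counterclockwise.
Net moment of existing loads = 190.6 N·m clockwise.
The box weighs 19.8 × 9.8 = 194 N and must supply an equal counterclockwise moment, so its lever arm about the fulcrum is 190.6 / 194 = 0.982 m.
That puts it at 2.76 − 0.982 = 1.78 m from the left end.

x ≈ 1.78 m from the left end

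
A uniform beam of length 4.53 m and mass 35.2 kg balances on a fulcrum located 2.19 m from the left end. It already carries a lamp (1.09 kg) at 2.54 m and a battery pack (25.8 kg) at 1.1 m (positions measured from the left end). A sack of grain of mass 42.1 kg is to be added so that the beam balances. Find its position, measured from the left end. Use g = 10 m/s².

x ≈ 2.79 m from the left end

Choose the fulcrum (at 2.19 m from the left end) as the axis so the support reaction has zero arm there.
Beam weight: 35.2 × 10 = 352 N down at 2.265 m → arm 0.075 m, τ = 352 × 0.075 = 26.4 N·m clockwise.
Lamp: 1.09 × 10 = 10.9 N down at 2.54 m → arm 0.35 m, τ = 10.9 × 0.35 = 3.815 N·m clockwise.
Battery pack: 25.8 × 10 = 258 N down at 1.1 m → arm 1.09 m, τ = 258 × 1.09 = 281.2 N·m counterclockwise.
Net moment of existing loads = 251 N·m counterclockwise.
The sack of grain weighs 42.1 × 10 = 421 N and must supply an equal clockwise moment, so its lever arm about the fulcrum is 251 / 421 = 0.596 m.
That puts it at 2.19 + 0.596 = 2.79 m from the left end.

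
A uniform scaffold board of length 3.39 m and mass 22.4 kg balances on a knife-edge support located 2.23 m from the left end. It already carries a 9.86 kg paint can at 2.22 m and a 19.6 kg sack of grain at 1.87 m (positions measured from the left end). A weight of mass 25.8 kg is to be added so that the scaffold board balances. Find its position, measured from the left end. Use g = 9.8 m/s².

About the knife-edge support (at 2.23 m from the left end):
Beam weight: 22.4 × 9.8 = 219.5 N down at 1.695 m → arm 0.535 m, τ = 219.5 × 0.535 = 117.4 N·m counterclockwise.
Paint can: 9.86 × 9.8 = 96.63 N down at 2.22 m → arm 0.01 m, τ = 96.63 × 0.01 = 0.9663 N·m counterclockwise.
Sack of grain: 19.6 × 9.8 = 192.1 N down at 1.87 m → arm 0.36 m, τ = 192.1 × 0.36 = 69.16 N·m counterclockwise.
Net moment of existing loads = 187.5 N·m counterclockwise.
The weight weighs 25.8 × 9.8 = 252.8 N and must supply an equal clockwise moment, so its lever arm about the knife-edge support is 187.5 / 252.8 = 0.742 m.
That puts it at 2.23 + 0.742 = 2.97 m from the left end.

x ≈ 2.97 m from the left end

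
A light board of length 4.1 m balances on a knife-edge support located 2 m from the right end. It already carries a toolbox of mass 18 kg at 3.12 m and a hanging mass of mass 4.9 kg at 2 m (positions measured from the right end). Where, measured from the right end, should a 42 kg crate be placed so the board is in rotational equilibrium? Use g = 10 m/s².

x ≈ 1.52 m from the right end

Take moments about the knife-edge support (at 2 m from the right end).
Toolbox: 18 × 10 = 180 N down at 3.12 m → arm 1.12 m, τ = 180 × 1.12 = 201.6 N·m counterclockwise.
Hanging mass: acts at the knife-edge support, moment arm 0 → no torque.
Net moment of existing loads = 201.6 N·m counterclockwise.
The crate weighs 42 × 10 = 420 N and must supply an equal clockwise moment, so its lever arm about the knife-edge support is 201.6 / 420 = 0.48 m.
That puts it at 2 − 0.48 = 1.52 m from the right end.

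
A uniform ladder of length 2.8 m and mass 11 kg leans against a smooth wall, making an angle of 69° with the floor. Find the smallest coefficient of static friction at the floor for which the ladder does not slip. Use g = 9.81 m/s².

μ_min ≈ 0.192

Choose the foot of the ladder as the axis so the floor normal and friction both act there and drop out.
Ladder weight 11×9.81 = 107.9 N acts at 1.4 m along the ladder; its horizontal arm is 1.4·cos69° = 0.5017 m → τ = 54.13 N·m clockwise.
Wall normal N acts horizontally at the top; its moment arm is the height L sinθ = 2.8·sin69° = 2.614 m, counterclockwise.
For rotational equilibrium, N × 2.614 = 54.13, so N = 20.71 N.
ΣFx = 0 ⇒ f = N_wall = 20.71 N. ΣFy = 0 ⇒ N_floor = 107.9 N.
μ_min = f / N_floor = 20.71 / 107.9 = 0.192.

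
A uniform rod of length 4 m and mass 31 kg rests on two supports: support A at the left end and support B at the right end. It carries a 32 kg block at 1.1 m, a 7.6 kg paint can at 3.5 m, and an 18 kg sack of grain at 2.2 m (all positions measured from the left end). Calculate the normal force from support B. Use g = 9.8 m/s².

About support A:
Beam weight: 31 × 9.8 = 303.8 N down at 2 m → arm 2 m, τ = 303.8 × 2 = 607.6 N·m clockwise.
Block: 32 × 9.8 = 313.6 N down at 1.1 m → arm 1.1 m, τ = 313.6 × 1.1 = 345 N·m clockwise.
Paint can: 7.6 × 9.8 = 74.48 N down at 3.5 m → arm 3.5 m, τ = 74.48 × 3.5 = 260.7 N·m clockwise.
Sack of grain: 18 × 9.8 = 176.4 N down at 2.2 m → arm 2.2 m, τ = 176.4 × 2.2 = 388.1 N·m clockwise.
Net load moment about support A = 1601 N·m clockwise.
Reaction R at support B is upward at 4 m, arm 4 m → moment R × 4 counterclockwise.
Στ = 0 ⇒ R × 4 = 1601 ⇒ R = 400 N.

R_B ≈ 400 N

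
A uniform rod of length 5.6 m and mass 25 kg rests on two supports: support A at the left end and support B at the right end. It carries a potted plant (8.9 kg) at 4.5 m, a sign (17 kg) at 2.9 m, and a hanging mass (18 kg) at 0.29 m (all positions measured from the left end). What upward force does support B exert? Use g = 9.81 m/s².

R_B ≈ 288 N

Sum moments about support A (its reaction then has zero moment arm).
Beam weight: 25 × 9.81 = 245.2 N down at 2.8 m → arm 2.8 m, τ = 245.2 × 2.8 = 686.6 N·m clockwise.
Potted plant: 8.9 × 9.81 = 87.31 N down at 4.5 m → arm 4.5 m, τ = 87.31 × 4.5 = 392.9 N·m clockwise.
Sign: 17 × 9.81 = 166.8 N down at 2.9 m → arm 2.9 m, τ = 166.8 × 2.9 = 483.7 N·m clockwise.
Hanging mass: 18 × 9.81 = 176.6 N down at 0.29 m → arm 0.29 m, τ = 176.6 × 0.29 = 51.21 N·m clockwise.
Net load moment about support A = 1614 N·m clockwise.
Reaction R at support B is upward at 5.6 m, arm 5.6 m → moment R × 5.6 counterclockwise.
Setting net torque to zero: R × 5.6 = 1614 → R = 288 N.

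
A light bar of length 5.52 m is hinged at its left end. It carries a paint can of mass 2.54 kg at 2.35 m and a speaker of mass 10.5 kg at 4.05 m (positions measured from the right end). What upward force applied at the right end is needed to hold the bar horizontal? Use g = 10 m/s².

Sum moments about the left end (the unknown pivot reaction has zero arm there).
Paint can: 2.54 × 10 = 25.4 N down at 2.35 m → arm 3.17 m, τ = 25.4 × 3.17 = 80.52 N·m clockwise.
Speaker: 10.5 × 10 = 105 N down at 4.05 m → arm 1.47 m, τ = 105 × 1.47 = 154.3 N·m clockwise.
Net moment of the loads = 234.8 N·m clockwise.
The upward force F acts at the right end, arm 5.52 m, giving F × 5.52 counterclockwise.
For rotational equilibrium, F × 5.52 = 234.8, so F = 234.8 / 5.52 = 42.5 N.

F ≈ 42.5 N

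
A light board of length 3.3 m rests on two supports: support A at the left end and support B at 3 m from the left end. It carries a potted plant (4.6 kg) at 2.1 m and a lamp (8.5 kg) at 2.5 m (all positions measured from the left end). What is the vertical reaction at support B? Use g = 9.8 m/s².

R_B ≈ 101 N

Sum moments about support A (its reaction then has zero moment arm).
Potted plant: 4.6 × 9.8 = 45.08 N down at 2.1 m → arm 2.1 m, τ = 45.08 × 2.1 = 94.67 N·m clockwise.
Lamp: 8.5 × 9.8 = 83.3 N down at 2.5 m → arm 2.5 m, τ = 83.3 × 2.5 = 208.2 N·m clockwise.
Net load moment about support A = 302.9 N·m clockwise.
Reaction R at support B is upward at 3 m, arm 3 m → moment R × 3 counterclockwise.
Στ = 0 ⇒ R × 3 = 302.9 ⇒ R = 101 N.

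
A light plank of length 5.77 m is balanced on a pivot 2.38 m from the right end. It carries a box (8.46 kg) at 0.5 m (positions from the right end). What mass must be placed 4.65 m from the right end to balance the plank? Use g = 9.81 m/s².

About the pivot (at 2.38 m from the right end):
Box: 8.46 × 9.81 = 82.99 N down at 0.5 m → arm 1.88 m, τ = 82.99 × 1.88 = 156 N·m clockwise.
Net moment of known loads = 156 N·m clockwise.
An unknown mass m at 4.65 m has arm 2.27 m; its moment is m·g·2.27 counterclockwise.
Balancing moments: m × 9.81 × 2.27 = 156, giving m = 156 / (9.81 × 2.27) = 7.01 kg.

m ≈ 7.01 kg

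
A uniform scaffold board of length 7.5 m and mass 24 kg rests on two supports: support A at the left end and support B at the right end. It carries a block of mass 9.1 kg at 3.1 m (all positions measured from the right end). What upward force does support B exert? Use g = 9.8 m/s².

Choose support A as the axis so its reaction then has zero moment arm.
Beam weight: 24 × 9.8 = 235.2 N down at 3.75 m → arm 3.75 m, τ = 235.2 × 3.75 = 882 N·m clockwise.
Block: 9.1 × 9.8 = 89.18 N down at 3.1 m → arm 4.4 m, τ = 89.18 × 4.4 = 392.4 N·m clockwise.
Net load moment about support A = 1274 N·m clockwise.
Reaction R at support B is upward at 0 m, arm 7.5 m → moment R × 7.5 counterclockwise.
Setting net torque to zero: R × 7.5 = 1274 → R = 170 N.

R_B ≈ 170 N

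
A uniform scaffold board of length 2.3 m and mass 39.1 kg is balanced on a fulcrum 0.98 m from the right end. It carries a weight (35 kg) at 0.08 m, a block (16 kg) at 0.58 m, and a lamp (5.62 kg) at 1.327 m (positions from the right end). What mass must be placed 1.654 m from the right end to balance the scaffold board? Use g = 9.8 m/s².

m ≈ 43.5 kg

Choose the fulcrum (at 0.98 m from the right end) as the axis so the support reaction has zero arm there.
Beam weight: 39.1 × 9.8 = 383.2 N down at 1.15 m → arm 0.17 m, τ = 383.2 × 0.17 = 65.14 N·m counterclockwise.
Weight: 35 × 9.8 = 343 N down at 0.08 m → arm 0.9 m, τ = 343 × 0.9 = 308.7 N·m clockwise.
Block: 16 × 9.8 = 156.8 N down at 0.58 m → arm 0.4 m, τ = 156.8 × 0.4 = 62.72 N·m clockwise.
Lamp: 5.62 × 9.8 = 55.08 N down at 1.327 m → arm 0.347 m, τ = 55.08 × 0.347 = 19.11 N·m counterclockwise.
Net moment of known loads = 287.2 N·m clockwise.
An unknown mass m at 1.654 m has arm 0.674 m; its moment is m·g·0.674 counterclockwise.
Setting net torque to zero: m × 9.8 × 0.674 = 287.2 → m = 287.2 / (9.8 × 0.674) = 43.5 kg.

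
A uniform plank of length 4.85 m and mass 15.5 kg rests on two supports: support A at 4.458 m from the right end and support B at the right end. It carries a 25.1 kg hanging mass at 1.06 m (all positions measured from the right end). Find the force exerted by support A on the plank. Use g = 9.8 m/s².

R_A ≈ 141 N

Taking torques about support B:
Beam weight: 15.5 × 9.8 = 151.9 N down at 2.425 m → arm 2.425 m, τ = 151.9 × 2.425 = 368.4 N·m counterclockwise.
Hanging mass: 25.1 × 9.8 = 246 N down at 1.06 m → arm 1.06 m, τ = 246 × 1.06 = 260.8 N·m counterclockwise.
Net load moment about support B = 629.2 N·m counterclockwise.
Reaction R at support A is upward at 4.458 m, arm 4.458 m → moment R × 4.458 clockwise.
Setting net torque to zero: R × 4.458 = 629.2 → R = 141 N.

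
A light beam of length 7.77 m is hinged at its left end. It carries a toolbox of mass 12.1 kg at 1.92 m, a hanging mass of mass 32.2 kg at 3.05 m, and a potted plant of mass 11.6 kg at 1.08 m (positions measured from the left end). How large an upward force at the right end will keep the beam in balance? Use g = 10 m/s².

Take moments about the left end.
Toolbox: 12.1 × 10 = 121 N down at 1.92 m → arm 1.92 m, τ = 121 × 1.92 = 232.3 N·m clockwise.
Hanging mass: 32.2 × 10 = 322 N down at 3.05 m → arm 3.05 m, τ = 322 × 3.05 = 982.1 N·m clockwise.
Potted plant: 11.6 × 10 = 116 N down at 1.08 m → arm 1.08 m, τ = 116 × 1.08 = 125.3 N·m clockwise.
Net moment of the loads = 1340 N·m clockwise.
The upward force F acts at the right end, arm 7.77 m, giving F × 7.77 counterclockwise.
Στ = 0 ⇒ F × 7.77 = 1340 ⇒ F = 1340 / 7.77 = 172 N.

F ≈ 172 N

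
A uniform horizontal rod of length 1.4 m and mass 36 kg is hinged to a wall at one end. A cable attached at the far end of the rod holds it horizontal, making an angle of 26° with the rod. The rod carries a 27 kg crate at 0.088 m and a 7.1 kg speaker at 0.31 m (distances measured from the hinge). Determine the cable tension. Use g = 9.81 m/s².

Taking torques about the hinge:
Beam weight: 36 × 9.81 = 353.2 N down at 0.7 m → arm 0.7 m, τ = 353.2 × 0.7 = 247.2 N·m clockwise.
Crate: 27 × 9.81 = 264.9 N down at 0.088 m → arm 0.088 m, τ = 264.9 × 0.088 = 23.31 N·m clockwise.
Speaker: 7.1 × 9.81 = 69.65 N down at 0.31 m → arm 0.31 m, τ = 69.65 × 0.31 = 21.59 N·m clockwise.
Total clockwise load moment = 292.1 N·m.
The cable tension T acts at 1.4 m; only its component perpendicular to the rod, T sinθ, produces torque. sin 26° = 0.4384.
Balancing moments: T × 1.4 × 0.4384 = 292.1, giving T = 292.1 / 0.6138 = 476 N.

T ≈ 476 N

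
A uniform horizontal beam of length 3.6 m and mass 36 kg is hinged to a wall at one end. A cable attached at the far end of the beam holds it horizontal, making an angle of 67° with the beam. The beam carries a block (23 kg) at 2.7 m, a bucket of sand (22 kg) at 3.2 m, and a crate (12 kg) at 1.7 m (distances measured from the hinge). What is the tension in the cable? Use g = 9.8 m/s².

T ≈ 644 N

Choose the hinge as the axis so the unknown hinge reaction has zero arm there.
Beam weight: 36 × 9.8 = 352.8 N down at 1.8 m → arm 1.8 m, τ = 352.8 × 1.8 = 635 N·m clockwise.
Block: 23 × 9.8 = 225.4 N down at 2.7 m → arm 2.7 m, τ = 225.4 × 2.7 = 608.6 N·m clockwise.
Bucket of sand: 22 × 9.8 = 215.6 N down at 3.2 m → arm 3.2 m, τ = 215.6 × 3.2 = 689.9 N·m clockwise.
Crate: 12 × 9.8 = 117.6 N down at 1.7 m → arm 1.7 m, τ = 117.6 × 1.7 = 199.9 N·m clockwise.
Total clockwise load moment = 2133 N·m.
The cable tension T acts at 3.6 m; only its component perpendicular to the beam, T sinθ, produces torque. sin 67° = 0.9205.
Setting net torque to zero: T × 3.6 × 0.9205 = 2133 → T = 2133 / 3.314 = 644 N.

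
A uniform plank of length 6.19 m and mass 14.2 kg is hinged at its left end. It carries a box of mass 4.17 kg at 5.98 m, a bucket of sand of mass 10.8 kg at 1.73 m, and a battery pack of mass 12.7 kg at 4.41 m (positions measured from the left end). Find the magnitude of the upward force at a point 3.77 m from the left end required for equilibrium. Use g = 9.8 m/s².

F ≈ 373 N

Choose the left end as the axis so the unknown pivot reaction has zero arm there.
Beam weight: 14.2 × 9.8 = 139.2 N down at 3.095 m → arm 3.095 m, τ = 139.2 × 3.095 = 430.8 N·m clockwise.
Box: 4.17 × 9.8 = 40.87 N down at 5.98 m → arm 5.98 m, τ = 40.87 × 5.98 = 244.4 N·m clockwise.
Bucket of sand: 10.8 × 9.8 = 105.8 N down at 1.73 m → arm 1.73 m, τ = 105.8 × 1.73 = 183 N·m clockwise.
Battery pack: 12.7 × 9.8 = 124.5 N down at 4.41 m → arm 4.41 m, τ = 124.5 × 4.41 = 549 N·m clockwise.
Net moment of the loads = 1407 N·m clockwise.
The upward force F acts at a point 3.77 m from the left end, arm 3.77 m, giving F × 3.77 counterclockwise.
Balancing moments: F × 3.77 = 1407, giving F = 1407 / 3.77 = 373 N.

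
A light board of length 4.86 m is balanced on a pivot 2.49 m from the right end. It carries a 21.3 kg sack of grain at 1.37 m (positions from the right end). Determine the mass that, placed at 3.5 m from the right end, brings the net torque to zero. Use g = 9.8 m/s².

m ≈ 23.6 kg

Taking torques about the pivot (at 2.49 m from the right end):
Sack of grain: 21.3 × 9.8 = 208.7 N down at 1.37 m → arm 1.12 m, τ = 208.7 × 1.12 = 233.7 N·m clockwise.
Net moment of known loads = 233.7 N·m clockwise.
An unknown mass m at 3.5 m has arm 1.01 m; its moment is m·g·1.01 counterclockwise.
Στ = 0 ⇒ m × 9.8 × 1.01 = 233.7 ⇒ m = 233.7 / (9.8 × 1.01) = 23.6 kg.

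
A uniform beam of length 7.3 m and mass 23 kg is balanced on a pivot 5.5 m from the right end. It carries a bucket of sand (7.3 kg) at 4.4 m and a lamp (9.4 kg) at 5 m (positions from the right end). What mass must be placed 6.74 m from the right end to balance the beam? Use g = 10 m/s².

Take moments about the pivot (at 5.5 m from the right end).
Beam weight: 23 × 10 = 230 N down at 3.65 m → arm 1.85 m, τ = 230 × 1.85 = 425.5 N·m clockwise.
Bucket of sand: 7.3 × 10 = 73 N down at 4.4 m → arm 1.1 m, τ = 73 × 1.1 = 80.3 N·m clockwise.
Lamp: 9.4 × 10 = 94 N down at 5 m → arm 0.5 m, τ = 94 × 0.5 = 47 N·m clockwise.
Net moment of known loads = 552.8 N·m clockwise.
An unknown mass m at 6.74 m has arm 1.24 m; its moment is m·g·1.24 counterclockwise.
Balancing moments: m × 10 × 1.24 = 552.8, giving m = 552.8 / (10 × 1.24) = 44.6 kg.

m ≈ 44.6 kg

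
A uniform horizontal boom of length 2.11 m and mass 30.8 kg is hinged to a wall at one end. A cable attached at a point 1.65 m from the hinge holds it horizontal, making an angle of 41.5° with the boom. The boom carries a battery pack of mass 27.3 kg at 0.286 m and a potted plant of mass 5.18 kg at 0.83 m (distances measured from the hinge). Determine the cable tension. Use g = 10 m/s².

Sum moments about the hinge (the unknown hinge reaction has zero arm there).
Beam weight: 30.8 × 10 = 308 N down at 1.055 m → arm 1.055 m, τ = 308 × 1.055 = 324.9 N·m clockwise.
Battery pack: 27.3 × 10 = 273 N down at 0.286 m → arm 0.286 m, τ = 273 × 0.286 = 78.08 N·m clockwise.
Potted plant: 5.18 × 10 = 51.8 N down at 0.83 m → arm 0.83 m, τ = 51.8 × 0.83 = 42.99 N·m clockwise.
Total clockwise load moment = 446 N·m.
The cable tension T acts at 1.65 m; only its component perpendicular to the boom, T sinθ, produces torque. sin 41.5° = 0.6626.
Balancing moments: T × 1.65 × 0.6626 = 446, giving T = 446 / 1.093 = 408 N.

T ≈ 408 N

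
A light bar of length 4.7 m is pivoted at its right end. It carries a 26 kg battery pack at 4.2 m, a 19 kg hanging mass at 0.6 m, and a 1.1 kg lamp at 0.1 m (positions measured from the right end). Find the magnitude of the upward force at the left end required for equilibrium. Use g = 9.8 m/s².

F ≈ 252 N

Take moments about the right end.
Battery pack: 26 × 9.8 = 254.8 N down at 4.2 m → arm 4.2 m, τ = 254.8 × 4.2 = 1070 N·m counterclockwise.
Hanging mass: 19 × 9.8 = 186.2 N down at 0.6 m → arm 0.6 m, τ = 186.2 × 0.6 = 111.7 N·m counterclockwise.
Lamp: 1.1 × 9.8 = 10.78 N down at 0.1 m → arm 0.1 m, τ = 10.78 × 0.1 = 1.078 N·m counterclockwise.
Net moment of the loads = 1183 N·m counterclockwise.
The upward force F acts at the left end, arm 4.7 m, giving F × 4.7 clockwise.
Στ = 0 ⇒ F × 4.7 = 1183 ⇒ F = 1183 / 4.7 = 252 N.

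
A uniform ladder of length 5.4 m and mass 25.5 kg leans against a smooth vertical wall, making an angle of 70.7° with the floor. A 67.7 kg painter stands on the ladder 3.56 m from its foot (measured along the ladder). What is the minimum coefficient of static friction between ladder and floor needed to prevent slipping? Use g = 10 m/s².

Taking torques about the foot of the ladder:
Ladder weight 25.5×10 = 255 N acts at 2.7 m along the ladder; its horizontal arm is 2.7·cos70.7° = 0.8924 m → τ = 227.6 N·m clockwise.
Painter: 67.7×10 = 677 N at 3.56 m → arm 1.177 m → τ = 796.8 N·m clockwise.
Wall normal N acts horizontally at the top; its moment arm is the height L sinθ = 5.4·sin70.7° = 5.097 m, counterclockwise.
Setting net torque to zero: N × 5.097 = 1024 → N = 200.9 N.
ΣFx = 0 ⇒ f = N_wall = 200.9 N. ΣFy = 0 ⇒ N_floor = 932 N.
μ_min = f / N_floor = 200.9 / 932 = 0.216.

μ_min ≈ 0.216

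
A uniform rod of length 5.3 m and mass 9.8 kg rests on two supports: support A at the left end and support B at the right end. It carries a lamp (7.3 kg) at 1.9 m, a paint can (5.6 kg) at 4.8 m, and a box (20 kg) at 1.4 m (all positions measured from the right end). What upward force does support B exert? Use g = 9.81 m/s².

Take moments about support A.
Beam weight: 9.8 × 9.81 = 96.14 N down at 2.65 m → arm 2.65 m, τ = 96.14 × 2.65 = 254.8 N·m clockwise.
Lamp: 7.3 × 9.81 = 71.61 N down at 1.9 m → arm 3.4 m, τ = 71.61 × 3.4 = 243.5 N·m clockwise.
Paint can: 5.6 × 9.81 = 54.94 N down at 4.8 m → arm 0.5 m, τ = 54.94 × 0.5 = 27.47 N·m clockwise.
Box: 20 × 9.81 = 196.2 N down at 1.4 m → arm 3.9 m, τ = 196.2 × 3.9 = 765.2 N·m clockwise.
Net load moment about support A = 1291 N·m clockwise.
Reaction R at support B is upward at 0 m, arm 5.3 m → moment R × 5.3 counterclockwise.
Balancing moments: R × 5.3 = 1291, giving R = 244 N.

R_B ≈ 244 N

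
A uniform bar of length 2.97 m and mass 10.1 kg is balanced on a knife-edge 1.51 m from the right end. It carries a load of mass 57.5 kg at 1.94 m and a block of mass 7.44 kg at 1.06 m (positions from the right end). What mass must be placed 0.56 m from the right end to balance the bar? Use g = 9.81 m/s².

m ≈ 22.2 kg

About the knife-edge (at 1.51 m from the right end):
Beam weight: 10.1 × 9.81 = 99.08 N down at 1.485 m → arm 0.025 m, τ = 99.08 × 0.025 = 2.477 N·m clockwise.
Load: 57.5 × 9.81 = 564.1 N down at 1.94 m → arm 0.43 m, τ = 564.1 × 0.43 = 242.6 N·m counterclockwise.
Block: 7.44 × 9.81 = 72.99 N down at 1.06 m → arm 0.45 m, τ = 72.99 × 0.45 = 32.85 N·m clockwise.
Net moment of known loads = 207.3 N·m counterclockwise.
An unknown mass m at 0.56 m has arm 0.95 m; its moment is m·g·0.95 clockwise.
Balancing moments: m × 9.81 × 0.95 = 207.3, giving m = 207.3 / (9.81 × 0.95) = 22.2 kg.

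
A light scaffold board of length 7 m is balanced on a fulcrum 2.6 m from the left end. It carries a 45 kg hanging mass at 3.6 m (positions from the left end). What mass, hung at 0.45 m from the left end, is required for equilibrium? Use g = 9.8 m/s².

m ≈ 20.9 kg

About the fulcrum (at 2.6 m from the left end):
Hanging mass: 45 × 9.8 = 441 N down at 3.6 m → arm 1 m, τ = 441 × 1 = 441 N·m clockwise.
Net moment of known loads = 441 N·m clockwise.
An unknown mass m at 0.45 m has arm 2.15 m; its moment is m·g·2.15 counterclockwise.
For rotational equilibrium, m × 9.8 × 2.15 = 441, so m = 441 / (9.8 × 2.15) = 20.9 kg.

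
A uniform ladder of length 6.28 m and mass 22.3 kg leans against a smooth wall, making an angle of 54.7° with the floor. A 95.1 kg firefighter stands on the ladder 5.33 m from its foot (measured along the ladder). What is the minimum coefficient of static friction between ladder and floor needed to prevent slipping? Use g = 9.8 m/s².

μ_min ≈ 0.554

About the foot of the ladder:
Ladder weight 22.3×9.8 = 218.5 N acts at 3.14 m along the ladder; its horizontal arm is 3.14·cos54.7° = 1.814 m → τ = 396.4 N·m clockwise.
Firefighter: 95.1×9.8 = 932 N at 5.33 m → arm 3.08 m → τ = 2871 N·m clockwise.
Wall normal N acts horizontally at the top; its moment arm is the height L sinθ = 6.28·sin54.7° = 5.125 m, counterclockwise.
Στ = 0 ⇒ N × 5.125 = 3267 ⇒ N = 637.5 N.
ΣFx = 0 ⇒ f = N_wall = 637.5 N. ΣFy = 0 ⇒ N_floor = 1150 N.
μ_min = f / N_floor = 637.5 / 1150 = 0.554.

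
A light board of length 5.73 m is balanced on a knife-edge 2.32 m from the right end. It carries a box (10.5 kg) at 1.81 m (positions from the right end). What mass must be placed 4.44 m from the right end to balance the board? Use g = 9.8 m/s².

Take moments about the knife-edge (at 2.32 m from the right end).
Box: 10.5 × 9.8 = 102.9 N down at 1.81 m → arm 0.51 m, τ = 102.9 × 0.51 = 52.48 N·m clockwise.
Net moment of known loads = 52.48 N·m clockwise.
An unknown mass m at 4.44 m has arm 2.12 m; its moment is m·g·2.12 counterclockwise.
For rotational equilibrium, m × 9.8 × 2.12 = 52.48, so m = 52.48 / (9.8 × 2.12) = 2.53 kg.

m ≈ 2.53 kg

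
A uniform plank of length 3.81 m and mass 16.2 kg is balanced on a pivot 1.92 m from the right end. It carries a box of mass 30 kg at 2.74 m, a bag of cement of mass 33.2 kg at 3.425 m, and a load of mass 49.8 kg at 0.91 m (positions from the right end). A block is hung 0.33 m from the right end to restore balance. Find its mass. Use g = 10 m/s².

m ≈ 15.1 kg

Choose the pivot (at 1.92 m from the right end) as the axis so the support reaction has zero arm there.
Beam weight: 16.2 × 10 = 162 N down at 1.905 m → arm 0.015 m, τ = 162 × 0.015 = 2.43 N·m clockwise.
Box: 30 × 10 = 300 N down at 2.74 m → arm 0.82 m, τ = 300 × 0.82 = 246 N·m counterclockwise.
Bag of cement: 33.2 × 10 = 332 N down at 3.425 m → arm 1.505 m, τ = 332 × 1.505 = 499.7 N·m counterclockwise.
Load: 49.8 × 10 = 498 N down at 0.91 m → arm 1.01 m, τ = 498 × 1.01 = 503 N·m clockwise.
Net moment of known loads = 240.3 N·m counterclockwise.
An unknown mass m at 0.33 m has arm 1.59 m; its moment is m·g·1.59 clockwise.
Στ = 0 ⇒ m × 10 × 1.59 = 240.3 ⇒ m = 240.3 / (10 × 1.59) = 15.1 kg.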